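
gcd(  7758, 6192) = 18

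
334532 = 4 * 83633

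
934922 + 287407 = 1222329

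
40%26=14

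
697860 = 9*77540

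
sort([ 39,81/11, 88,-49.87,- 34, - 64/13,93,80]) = [ - 49.87,-34, - 64/13, 81/11, 39 , 80, 88, 93 ] 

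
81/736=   81/736 = 0.11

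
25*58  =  1450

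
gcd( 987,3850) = 7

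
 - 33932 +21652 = - 12280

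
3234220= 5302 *610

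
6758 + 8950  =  15708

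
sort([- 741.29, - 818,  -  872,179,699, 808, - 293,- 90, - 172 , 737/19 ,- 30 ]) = [  -  872, - 818, - 741.29, - 293, - 172, - 90, - 30,737/19,179,699,808]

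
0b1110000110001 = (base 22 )EK1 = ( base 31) 7fp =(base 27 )9O8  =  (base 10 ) 7217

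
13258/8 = 1657 + 1/4 = 1657.25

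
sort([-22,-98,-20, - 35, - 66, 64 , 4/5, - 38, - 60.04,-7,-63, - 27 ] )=[-98, - 66, - 63,-60.04, - 38, - 35, - 27, -22, - 20, - 7, 4/5,64]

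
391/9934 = 391/9934 = 0.04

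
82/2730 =41/1365 = 0.03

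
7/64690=7/64690 = 0.00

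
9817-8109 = 1708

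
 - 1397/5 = -1397/5 =- 279.40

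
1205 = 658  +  547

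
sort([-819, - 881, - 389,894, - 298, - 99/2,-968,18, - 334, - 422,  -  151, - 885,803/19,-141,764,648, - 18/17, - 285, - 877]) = [ - 968,-885,-881,-877, - 819 ,-422,- 389,-334,- 298,-285, - 151,-141 , -99/2,-18/17 , 18,803/19,648,764,894]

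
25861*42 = 1086162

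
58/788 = 29/394 = 0.07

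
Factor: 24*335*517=2^3*3^1*5^1*11^1*47^1*67^1= 4156680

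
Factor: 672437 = 149^1  *  4513^1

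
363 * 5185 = 1882155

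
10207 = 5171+5036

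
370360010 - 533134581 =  - 162774571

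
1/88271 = 1/88271 = 0.00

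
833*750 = 624750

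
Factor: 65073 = 3^1*109^1*199^1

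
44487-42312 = 2175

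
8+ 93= 101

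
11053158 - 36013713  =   - 24960555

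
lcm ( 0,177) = 0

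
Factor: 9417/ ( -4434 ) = - 2^ ( - 1)*43^1*  73^1*739^( - 1 ) = - 3139/1478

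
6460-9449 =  - 2989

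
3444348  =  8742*394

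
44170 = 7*6310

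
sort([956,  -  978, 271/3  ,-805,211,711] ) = [ - 978, - 805, 271/3,  211, 711,  956 ]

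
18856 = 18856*1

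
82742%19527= 4634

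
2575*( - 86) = -221450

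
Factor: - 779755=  - 5^1 * 277^1*563^1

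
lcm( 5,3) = 15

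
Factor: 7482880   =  2^9*5^1 *37^1*79^1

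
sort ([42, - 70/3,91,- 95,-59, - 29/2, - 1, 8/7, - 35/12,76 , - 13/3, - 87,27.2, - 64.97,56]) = [ - 95,-87,-64.97, - 59,- 70/3, - 29/2, - 13/3, - 35/12, - 1, 8/7  ,  27.2,42, 56,76,91]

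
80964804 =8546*9474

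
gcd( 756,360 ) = 36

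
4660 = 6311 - 1651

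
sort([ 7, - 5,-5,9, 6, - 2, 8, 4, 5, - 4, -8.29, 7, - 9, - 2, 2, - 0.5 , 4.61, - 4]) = [ - 9, - 8.29, - 5, - 5,  -  4, - 4,-2,-2, - 0.5,2, 4, 4.61,5,6, 7, 7, 8,9 ]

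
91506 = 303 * 302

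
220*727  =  159940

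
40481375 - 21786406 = 18694969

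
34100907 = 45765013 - 11664106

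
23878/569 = 41 + 549/569 = 41.96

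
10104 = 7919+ 2185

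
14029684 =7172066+6857618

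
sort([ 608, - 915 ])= [-915, 608]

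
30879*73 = 2254167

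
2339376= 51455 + 2287921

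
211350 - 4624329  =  -4412979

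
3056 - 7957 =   -  4901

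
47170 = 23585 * 2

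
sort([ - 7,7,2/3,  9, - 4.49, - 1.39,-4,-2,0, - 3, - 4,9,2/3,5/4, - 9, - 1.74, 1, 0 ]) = [ - 9 ,  -  7,  -  4.49, - 4, - 4, - 3, - 2 , - 1.74, - 1.39,0, 0,2/3 , 2/3, 1, 5/4,7,9,9]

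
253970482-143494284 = 110476198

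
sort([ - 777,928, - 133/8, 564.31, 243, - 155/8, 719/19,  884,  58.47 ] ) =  [ - 777,  -  155/8,-133/8,719/19,58.47, 243, 564.31, 884, 928]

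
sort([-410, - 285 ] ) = [ - 410,  -  285 ] 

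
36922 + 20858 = 57780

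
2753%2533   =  220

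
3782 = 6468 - 2686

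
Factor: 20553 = 3^1*13^1* 17^1 * 31^1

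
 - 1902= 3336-5238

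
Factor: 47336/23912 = 97/49 = 7^( - 2) * 97^1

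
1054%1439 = 1054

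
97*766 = 74302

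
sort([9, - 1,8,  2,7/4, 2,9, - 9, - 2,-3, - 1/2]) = [ -9,-3, - 2,-1,- 1/2,  7/4, 2,2,8,9,9] 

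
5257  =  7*751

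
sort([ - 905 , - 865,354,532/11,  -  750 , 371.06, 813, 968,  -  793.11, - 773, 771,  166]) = [-905, - 865, - 793.11, - 773, - 750,532/11,166, 354,371.06,771,813, 968]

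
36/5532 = 3/461 = 0.01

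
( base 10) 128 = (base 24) 58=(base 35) 3N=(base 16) 80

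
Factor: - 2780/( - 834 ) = 10/3  =  2^1*3^( - 1) *5^1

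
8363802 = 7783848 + 579954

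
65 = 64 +1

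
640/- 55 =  - 128/11 = - 11.64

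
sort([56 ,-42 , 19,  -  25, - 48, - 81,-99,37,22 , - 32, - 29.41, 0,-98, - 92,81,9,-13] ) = [ - 99, - 98,-92,-81,-48, - 42,-32,-29.41,-25, -13,0 , 9 , 19 , 22, 37 , 56,  81 ]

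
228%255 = 228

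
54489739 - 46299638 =8190101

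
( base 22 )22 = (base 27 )1J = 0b101110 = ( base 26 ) 1K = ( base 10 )46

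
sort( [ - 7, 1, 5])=[ - 7,  1, 5 ] 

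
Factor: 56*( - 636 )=  -  35616 =-  2^5*3^1*7^1 * 53^1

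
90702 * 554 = 50248908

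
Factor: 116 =2^2*29^1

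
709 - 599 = 110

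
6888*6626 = 45639888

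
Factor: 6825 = 3^1*5^2*7^1  *  13^1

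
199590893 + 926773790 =1126364683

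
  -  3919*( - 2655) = 10404945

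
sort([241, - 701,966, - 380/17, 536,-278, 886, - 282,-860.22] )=[-860.22, - 701,-282, - 278, - 380/17, 241,536, 886,966]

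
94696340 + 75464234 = 170160574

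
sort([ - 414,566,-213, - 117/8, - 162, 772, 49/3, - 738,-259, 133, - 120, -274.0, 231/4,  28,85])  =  [ - 738, -414, - 274.0, - 259, -213, - 162, - 120, - 117/8 , 49/3,  28, 231/4,85,133,566,772] 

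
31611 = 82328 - 50717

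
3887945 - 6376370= -2488425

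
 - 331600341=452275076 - 783875417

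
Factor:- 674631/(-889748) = 2^(-2 ) * 3^2*74959^1*222437^(  -  1)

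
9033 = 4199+4834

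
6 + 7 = 13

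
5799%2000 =1799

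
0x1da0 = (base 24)D40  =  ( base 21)H43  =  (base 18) 1576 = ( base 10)7584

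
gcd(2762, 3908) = 2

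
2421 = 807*3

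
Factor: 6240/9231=2^5*5^1*13^1*17^( - 1 )*181^( - 1) = 2080/3077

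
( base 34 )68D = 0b1110000110101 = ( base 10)7221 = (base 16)1c35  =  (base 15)2216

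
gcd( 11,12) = 1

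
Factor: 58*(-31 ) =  - 1798 = -2^1*29^1*31^1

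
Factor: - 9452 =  - 2^2*17^1*139^1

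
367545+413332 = 780877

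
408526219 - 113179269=295346950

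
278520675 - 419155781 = -140635106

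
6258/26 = 240+9/13  =  240.69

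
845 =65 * 13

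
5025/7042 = 5025/7042 = 0.71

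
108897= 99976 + 8921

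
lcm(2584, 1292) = 2584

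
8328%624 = 216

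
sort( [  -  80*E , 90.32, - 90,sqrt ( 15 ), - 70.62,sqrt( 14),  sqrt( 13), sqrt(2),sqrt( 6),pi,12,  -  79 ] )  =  [- 80*E,-90, - 79, - 70.62,sqrt( 2),sqrt (6),pi,sqrt( 13 ),sqrt( 14),sqrt ( 15), 12,90.32]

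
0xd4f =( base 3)11200012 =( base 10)3407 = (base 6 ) 23435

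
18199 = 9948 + 8251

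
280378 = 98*2861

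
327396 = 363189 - 35793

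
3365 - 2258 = 1107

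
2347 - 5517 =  - 3170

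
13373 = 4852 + 8521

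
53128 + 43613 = 96741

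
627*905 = 567435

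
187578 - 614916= -427338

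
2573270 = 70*36761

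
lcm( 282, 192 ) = 9024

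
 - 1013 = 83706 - 84719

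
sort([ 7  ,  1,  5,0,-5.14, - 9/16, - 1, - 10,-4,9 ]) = [ - 10, - 5.14, - 4, - 1, - 9/16 , 0,1 , 5,7, 9 ]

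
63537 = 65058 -1521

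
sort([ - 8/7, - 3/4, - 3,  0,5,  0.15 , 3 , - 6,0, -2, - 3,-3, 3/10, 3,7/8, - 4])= [- 6,-4,  -  3, - 3, - 3,  -  2, - 8/7, - 3/4, 0, 0, 0.15,3/10, 7/8 , 3, 3, 5]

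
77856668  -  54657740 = 23198928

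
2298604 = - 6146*(  -  374 ) 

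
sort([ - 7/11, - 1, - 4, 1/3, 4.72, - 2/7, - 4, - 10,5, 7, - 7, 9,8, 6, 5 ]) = [ - 10,-7, - 4,-4, - 1, - 7/11 , - 2/7, 1/3,4.72, 5,5 , 6, 7, 8,9]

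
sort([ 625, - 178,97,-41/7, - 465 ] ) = [  -  465, - 178, - 41/7,97, 625] 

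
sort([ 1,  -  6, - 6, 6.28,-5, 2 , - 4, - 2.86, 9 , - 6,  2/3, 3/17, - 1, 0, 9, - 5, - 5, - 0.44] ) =[ - 6,-6,  -  6, - 5, - 5,- 5, - 4,-2.86,-1, - 0.44,0, 3/17,  2/3,1,2,6.28,9,  9]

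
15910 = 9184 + 6726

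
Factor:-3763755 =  - 3^2 *5^1 * 83639^1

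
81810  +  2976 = 84786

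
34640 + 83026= 117666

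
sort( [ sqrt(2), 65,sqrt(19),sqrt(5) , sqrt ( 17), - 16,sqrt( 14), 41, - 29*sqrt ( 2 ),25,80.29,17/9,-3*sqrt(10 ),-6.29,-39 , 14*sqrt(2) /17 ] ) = [ - 29 * sqrt(2), - 39,  -  16,-3*sqrt(10 ),-6.29,14 * sqrt(2)/17,sqrt( 2), 17/9 , sqrt(5 ),sqrt( 14 ),sqrt( 17 ),sqrt(19),25,41,65,80.29] 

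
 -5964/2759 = - 5964/2759 = -2.16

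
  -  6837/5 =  - 6837/5 = - 1367.40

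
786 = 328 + 458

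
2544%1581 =963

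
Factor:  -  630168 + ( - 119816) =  - 749984 = - 2^5*23^1* 1019^1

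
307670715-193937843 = 113732872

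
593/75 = 593/75= 7.91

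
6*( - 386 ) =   -  2316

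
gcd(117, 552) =3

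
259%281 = 259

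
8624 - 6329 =2295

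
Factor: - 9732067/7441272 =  - 2^(-3 )*3^(  -  2)*181^( - 1 )*571^( - 1 )  *683^1*14249^1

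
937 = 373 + 564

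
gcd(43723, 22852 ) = 1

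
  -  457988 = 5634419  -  6092407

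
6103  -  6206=-103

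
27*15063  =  406701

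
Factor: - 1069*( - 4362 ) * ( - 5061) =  - 23599331658 = - 2^1 * 3^2 * 7^1*241^1 * 727^1*1069^1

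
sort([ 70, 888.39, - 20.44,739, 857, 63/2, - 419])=[ - 419, - 20.44, 63/2,70 , 739,857,888.39] 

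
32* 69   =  2208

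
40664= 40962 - 298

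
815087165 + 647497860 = 1462585025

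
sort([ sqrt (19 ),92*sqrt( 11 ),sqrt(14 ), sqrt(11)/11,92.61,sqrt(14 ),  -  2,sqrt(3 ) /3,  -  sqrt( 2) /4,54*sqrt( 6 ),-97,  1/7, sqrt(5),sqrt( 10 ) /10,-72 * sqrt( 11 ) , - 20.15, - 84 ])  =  [ - 72*sqrt(11), - 97, - 84,  -  20.15 ,-2,  -  sqrt(2 ) /4,1/7, sqrt( 11)/11, sqrt (10) /10,sqrt( 3 ) /3, sqrt( 5 ),sqrt( 14),sqrt(14 ),sqrt ( 19), 92.61,54*sqrt(6 ), 92*sqrt( 11 )] 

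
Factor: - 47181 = -3^1*15727^1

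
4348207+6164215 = 10512422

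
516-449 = 67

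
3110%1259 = 592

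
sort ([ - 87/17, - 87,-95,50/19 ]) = [ - 95 , -87, - 87/17, 50/19 ]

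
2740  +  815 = 3555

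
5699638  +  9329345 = 15028983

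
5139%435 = 354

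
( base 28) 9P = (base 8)425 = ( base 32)8L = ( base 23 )c1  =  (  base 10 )277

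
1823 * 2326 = 4240298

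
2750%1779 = 971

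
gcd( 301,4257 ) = 43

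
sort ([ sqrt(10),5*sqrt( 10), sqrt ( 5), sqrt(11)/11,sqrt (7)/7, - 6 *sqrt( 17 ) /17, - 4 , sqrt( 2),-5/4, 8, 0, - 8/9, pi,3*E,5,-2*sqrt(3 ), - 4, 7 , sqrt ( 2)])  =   [ - 4,  -  4, - 2*sqrt(3 ), - 6 * sqrt(17 )/17, - 5/4,- 8/9, 0,sqrt (11 )/11,sqrt(7)/7,sqrt ( 2),sqrt(2 ),  sqrt ( 5), pi,sqrt( 10), 5 , 7, 8, 3 * E , 5 * sqrt( 10)]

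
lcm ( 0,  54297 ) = 0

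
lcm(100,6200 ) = 6200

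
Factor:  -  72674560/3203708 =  -2^6 *5^1*7^1* 47^(  -  1)*8111^1*17041^( - 1) = - 18168640/800927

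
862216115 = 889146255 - 26930140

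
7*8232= 57624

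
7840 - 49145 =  - 41305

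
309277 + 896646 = 1205923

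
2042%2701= 2042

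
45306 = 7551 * 6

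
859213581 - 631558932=227654649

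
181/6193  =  181/6193=0.03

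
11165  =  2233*5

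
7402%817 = 49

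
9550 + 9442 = 18992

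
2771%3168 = 2771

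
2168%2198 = 2168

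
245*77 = 18865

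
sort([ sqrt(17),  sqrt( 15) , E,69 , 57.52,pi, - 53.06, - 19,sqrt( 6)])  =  [- 53.06, - 19, sqrt( 6), E, pi, sqrt(  15), sqrt( 17 ), 57.52,69 ]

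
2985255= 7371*405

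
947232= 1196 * 792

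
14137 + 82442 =96579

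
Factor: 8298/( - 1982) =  - 3^2*461^1 * 991^(  -  1 ) = - 4149/991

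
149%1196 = 149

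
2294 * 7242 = 16613148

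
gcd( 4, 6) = 2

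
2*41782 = 83564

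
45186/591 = 76 + 90/197 = 76.46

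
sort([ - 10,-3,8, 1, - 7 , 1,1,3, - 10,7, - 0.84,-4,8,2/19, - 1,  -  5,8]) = [ -10, - 10, - 7,- 5, - 4,-3, - 1,-0.84, 2/19,  1,1, 1,3,  7,8, 8,8] 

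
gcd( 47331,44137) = 1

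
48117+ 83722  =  131839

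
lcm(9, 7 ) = 63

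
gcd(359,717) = 1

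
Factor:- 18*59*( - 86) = 2^2*3^2*43^1 *59^1  =  91332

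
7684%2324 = 712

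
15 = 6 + 9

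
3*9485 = 28455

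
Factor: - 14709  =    -  3^1 *4903^1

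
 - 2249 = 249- 2498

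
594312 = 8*74289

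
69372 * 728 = 50502816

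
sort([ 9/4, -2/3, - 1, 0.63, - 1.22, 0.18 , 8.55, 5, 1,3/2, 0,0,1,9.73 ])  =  [ - 1.22, - 1, - 2/3,0, 0, 0.18, 0.63, 1, 1, 3/2 , 9/4,5,8.55, 9.73]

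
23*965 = 22195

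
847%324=199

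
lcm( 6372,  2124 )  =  6372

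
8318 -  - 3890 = 12208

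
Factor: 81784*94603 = 7737011752 = 2^3*10223^1 * 94603^1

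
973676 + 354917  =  1328593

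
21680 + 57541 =79221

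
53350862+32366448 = 85717310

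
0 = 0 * 34513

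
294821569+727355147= 1022176716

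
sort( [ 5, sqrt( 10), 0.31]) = [ 0.31,  sqrt(10)  ,  5]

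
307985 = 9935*31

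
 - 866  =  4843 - 5709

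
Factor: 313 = 313^1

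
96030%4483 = 1887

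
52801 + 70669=123470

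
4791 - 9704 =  - 4913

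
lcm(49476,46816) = 4353888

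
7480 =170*44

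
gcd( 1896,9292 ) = 4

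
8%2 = 0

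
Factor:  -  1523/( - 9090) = 2^(- 1)*3^( -2)*5^( - 1 )*101^( - 1 )*1523^1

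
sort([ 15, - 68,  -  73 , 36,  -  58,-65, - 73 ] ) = [ - 73,- 73, - 68, - 65 , - 58,  15, 36]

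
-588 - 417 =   -  1005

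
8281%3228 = 1825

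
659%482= 177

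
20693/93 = 222 + 47/93 = 222.51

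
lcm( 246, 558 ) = 22878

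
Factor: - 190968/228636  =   - 218/261 = - 2^1 * 3^ (  -  2 ) * 29^(- 1 )*109^1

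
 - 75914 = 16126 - 92040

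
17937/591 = 5979/197   =  30.35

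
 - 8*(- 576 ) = 4608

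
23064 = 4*5766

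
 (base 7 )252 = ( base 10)135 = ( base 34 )3X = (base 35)3U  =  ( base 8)207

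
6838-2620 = 4218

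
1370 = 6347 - 4977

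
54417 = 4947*11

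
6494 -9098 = -2604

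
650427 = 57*11411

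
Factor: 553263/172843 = 669/209 = 3^1 *11^( - 1)*19^(  -  1 )*223^1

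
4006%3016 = 990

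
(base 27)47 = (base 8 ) 163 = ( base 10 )115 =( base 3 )11021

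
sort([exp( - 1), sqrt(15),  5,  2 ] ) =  [exp( - 1), 2, sqrt(15), 5 ] 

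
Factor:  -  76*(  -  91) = 2^2*7^1*13^1*19^1 = 6916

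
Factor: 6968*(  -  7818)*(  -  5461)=297492474864  =  2^4 * 3^1*13^1*43^1*  67^1 * 127^1*1303^1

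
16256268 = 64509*252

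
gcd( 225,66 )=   3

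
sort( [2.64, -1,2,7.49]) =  [- 1, 2 , 2.64 , 7.49] 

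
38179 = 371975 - 333796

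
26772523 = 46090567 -19318044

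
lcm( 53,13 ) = 689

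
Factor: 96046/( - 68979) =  - 2^1*3^ (-1)*22993^(- 1) * 48023^1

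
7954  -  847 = 7107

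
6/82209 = 2/27403 = 0.00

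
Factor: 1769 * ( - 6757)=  - 11953133 = - 29^2*61^1 * 233^1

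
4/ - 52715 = - 4/52715=- 0.00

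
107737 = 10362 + 97375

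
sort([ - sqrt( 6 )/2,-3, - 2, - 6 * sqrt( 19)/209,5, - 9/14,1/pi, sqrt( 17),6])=[ - 3,- 2, - sqrt(6) /2, - 9/14, - 6*sqrt ( 19)/209 , 1/pi, sqrt(17),5,  6 ] 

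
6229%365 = 24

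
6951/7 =993=993.00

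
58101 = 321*181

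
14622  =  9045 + 5577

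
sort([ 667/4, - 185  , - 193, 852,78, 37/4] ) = [ - 193, - 185,  37/4,78, 667/4, 852 ]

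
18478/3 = 6159 + 1/3= 6159.33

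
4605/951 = 4+267/317 = 4.84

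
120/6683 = 120/6683 = 0.02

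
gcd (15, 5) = 5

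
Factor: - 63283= - 11^2 * 523^1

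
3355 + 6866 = 10221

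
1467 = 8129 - 6662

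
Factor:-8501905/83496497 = - 5^1*7^( -1)*31^1 * 43^( - 1) * 71^( - 1)*3907^( - 1)*54851^1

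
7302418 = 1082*6749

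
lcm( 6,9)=18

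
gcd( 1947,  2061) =3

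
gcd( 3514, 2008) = 502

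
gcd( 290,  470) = 10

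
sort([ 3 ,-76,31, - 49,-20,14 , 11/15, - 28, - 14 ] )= [ - 76, - 49,  -  28, - 20, - 14, 11/15, 3, 14, 31 ] 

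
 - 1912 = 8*( - 239 )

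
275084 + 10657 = 285741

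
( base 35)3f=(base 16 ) 78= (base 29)44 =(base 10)120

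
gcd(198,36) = 18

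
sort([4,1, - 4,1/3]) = [ - 4, 1/3,  1,4] 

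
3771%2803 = 968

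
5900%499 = 411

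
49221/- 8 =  - 49221/8= - 6152.62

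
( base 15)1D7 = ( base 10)427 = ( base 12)2B7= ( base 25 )h2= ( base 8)653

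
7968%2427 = 687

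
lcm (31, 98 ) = 3038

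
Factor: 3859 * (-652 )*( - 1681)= 4229510308 = 2^2*17^1 * 41^2*163^1*227^1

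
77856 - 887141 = -809285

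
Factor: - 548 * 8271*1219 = -2^2*3^2*23^1*53^1*137^1*919^1  =  - 5525127252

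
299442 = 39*7678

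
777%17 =12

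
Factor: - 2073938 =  - 2^1 * 313^1*3313^1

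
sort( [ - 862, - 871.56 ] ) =[- 871.56, - 862 ]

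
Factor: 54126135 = 3^2*5^1*7^2*24547^1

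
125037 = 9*13893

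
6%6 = 0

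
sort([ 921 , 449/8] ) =[ 449/8, 921]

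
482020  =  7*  68860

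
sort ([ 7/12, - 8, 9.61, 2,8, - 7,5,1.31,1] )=[-8, - 7, 7/12, 1,1.31,2,5, 8,9.61 ]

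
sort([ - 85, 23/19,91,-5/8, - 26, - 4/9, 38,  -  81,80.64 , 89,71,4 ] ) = [ - 85,-81,-26, - 5/8 ,-4/9,23/19,4, 38,71, 80.64, 89,91] 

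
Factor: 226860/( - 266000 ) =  - 597/700 = - 2^( - 2 )*3^1*5^( - 2 )*7^( - 1 )*199^1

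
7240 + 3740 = 10980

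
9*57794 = 520146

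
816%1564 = 816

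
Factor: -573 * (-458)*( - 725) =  - 190264650=- 2^1*3^1*5^2*29^1*191^1 * 229^1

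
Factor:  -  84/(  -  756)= 3^( - 2 )= 1/9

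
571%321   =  250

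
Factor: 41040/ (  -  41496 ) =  - 2^1*3^2 * 5^1*7^ (-1) * 13^(-1 ) = - 90/91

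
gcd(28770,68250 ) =210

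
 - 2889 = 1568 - 4457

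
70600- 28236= 42364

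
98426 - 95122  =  3304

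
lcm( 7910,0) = 0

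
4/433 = 4/433 =0.01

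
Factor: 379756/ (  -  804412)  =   - 94939/201103  =  - 7^( - 1)*13^1 * 67^1 * 109^1 * 28729^(-1)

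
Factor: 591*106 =2^1*3^1*53^1*197^1 = 62646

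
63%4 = 3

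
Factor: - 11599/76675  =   - 5^( - 2)*7^1 * 1657^1*3067^(  -  1 ) 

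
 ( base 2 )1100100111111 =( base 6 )45531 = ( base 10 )6463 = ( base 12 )38A7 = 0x193f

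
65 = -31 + 96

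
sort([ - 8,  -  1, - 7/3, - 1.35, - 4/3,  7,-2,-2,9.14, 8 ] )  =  [ - 8, -7/3, - 2, - 2,  -  1.35, - 4/3, - 1, 7 , 8,9.14 ] 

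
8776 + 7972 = 16748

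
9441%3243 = 2955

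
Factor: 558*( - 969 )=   -  540702 = -  2^1*3^3*17^1*19^1*31^1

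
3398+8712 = 12110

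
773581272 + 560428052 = 1334009324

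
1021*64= 65344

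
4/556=1/139 = 0.01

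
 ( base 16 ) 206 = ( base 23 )mc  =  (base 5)4033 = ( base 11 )431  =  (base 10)518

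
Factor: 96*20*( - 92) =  - 2^9 * 3^1 * 5^1*23^1 = - 176640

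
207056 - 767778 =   -  560722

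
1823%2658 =1823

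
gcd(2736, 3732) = 12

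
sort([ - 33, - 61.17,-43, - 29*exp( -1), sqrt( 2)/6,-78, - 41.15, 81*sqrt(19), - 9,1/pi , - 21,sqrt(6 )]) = [ - 78,-61.17, -43, - 41.15,  -  33,-21, -29*exp( - 1 ),-9 , sqrt(2 )/6,1/pi,sqrt(6), 81*sqrt(19 )]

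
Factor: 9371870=2^1 * 5^1*937187^1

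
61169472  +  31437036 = 92606508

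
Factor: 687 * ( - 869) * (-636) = 379693908 = 2^2*3^2 * 11^1*53^1 * 79^1*229^1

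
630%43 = 28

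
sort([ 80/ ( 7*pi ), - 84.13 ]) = [ - 84.13, 80/(7*pi ) ]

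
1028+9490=10518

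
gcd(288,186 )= 6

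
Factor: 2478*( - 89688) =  - 2^4*3^2*7^1 * 37^1*59^1*101^1 =- 222246864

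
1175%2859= 1175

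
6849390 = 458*14955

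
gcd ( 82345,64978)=1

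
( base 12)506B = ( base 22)I0B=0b10001000010011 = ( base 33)80b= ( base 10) 8723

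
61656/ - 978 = - 64+156/163 = -  63.04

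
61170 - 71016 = -9846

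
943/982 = 943/982 = 0.96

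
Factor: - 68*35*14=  - 33320 = - 2^3 * 5^1 * 7^2*17^1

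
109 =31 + 78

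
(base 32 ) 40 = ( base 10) 128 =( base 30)48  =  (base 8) 200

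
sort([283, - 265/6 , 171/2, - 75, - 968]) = [ - 968,  -  75  , - 265/6, 171/2,283]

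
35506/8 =4438 + 1/4 = 4438.25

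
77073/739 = 104 + 217/739 = 104.29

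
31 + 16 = 47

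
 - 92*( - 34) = 3128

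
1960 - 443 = 1517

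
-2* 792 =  - 1584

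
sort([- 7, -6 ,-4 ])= [-7, - 6,-4 ]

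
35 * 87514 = 3062990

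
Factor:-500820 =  - 2^2*3^1*5^1*17^1*491^1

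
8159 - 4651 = 3508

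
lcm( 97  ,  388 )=388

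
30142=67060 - 36918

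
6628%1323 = 13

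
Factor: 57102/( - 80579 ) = -2^1 * 3^1*19^( -1) * 31^1*307^1*4241^( - 1 )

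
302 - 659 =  - 357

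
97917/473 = 207  +  6/473 = 207.01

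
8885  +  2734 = 11619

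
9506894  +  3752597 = 13259491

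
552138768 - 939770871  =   - 387632103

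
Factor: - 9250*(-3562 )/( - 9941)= -32948500/9941 = - 2^2 * 5^3 * 13^1* 37^1 * 137^1 * 9941^ ( - 1)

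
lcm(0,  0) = 0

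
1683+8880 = 10563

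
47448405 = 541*87705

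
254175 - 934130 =-679955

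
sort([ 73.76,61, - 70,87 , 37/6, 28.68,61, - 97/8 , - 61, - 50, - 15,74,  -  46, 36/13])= [ - 70,-61 ,- 50, - 46,-15, - 97/8,36/13 , 37/6,28.68, 61,61, 73.76, 74, 87 ]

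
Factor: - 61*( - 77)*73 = 342881 =7^1 *11^1*61^1*73^1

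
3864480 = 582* 6640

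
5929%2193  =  1543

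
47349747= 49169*963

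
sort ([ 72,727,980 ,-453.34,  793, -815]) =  [ - 815, - 453.34, 72,727,793,980]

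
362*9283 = 3360446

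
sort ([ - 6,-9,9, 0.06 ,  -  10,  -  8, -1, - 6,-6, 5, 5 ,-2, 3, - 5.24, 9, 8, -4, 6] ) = [ - 10, - 9, - 8, - 6, - 6,-6,-5.24, -4, - 2, - 1, 0.06,3,5,5, 6,8,  9, 9]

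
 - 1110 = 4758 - 5868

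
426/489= 142/163 = 0.87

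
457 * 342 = 156294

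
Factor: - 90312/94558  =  -45156/47279= -2^2* 3^1 * 53^1*71^1*47279^( - 1)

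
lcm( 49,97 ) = 4753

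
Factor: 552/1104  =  2^(-1) = 1/2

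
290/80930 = 29/8093 =0.00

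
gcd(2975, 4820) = 5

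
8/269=8/269= 0.03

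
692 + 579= 1271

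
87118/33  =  2639 + 31/33 = 2639.94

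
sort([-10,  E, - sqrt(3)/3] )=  [-10, - sqrt (3 ) /3,E]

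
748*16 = 11968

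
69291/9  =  7699= 7699.00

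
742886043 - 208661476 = 534224567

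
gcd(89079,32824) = 1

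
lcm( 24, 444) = 888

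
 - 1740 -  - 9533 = 7793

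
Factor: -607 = -607^1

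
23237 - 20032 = 3205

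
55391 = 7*7913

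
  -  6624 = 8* ( - 828)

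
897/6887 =897/6887 = 0.13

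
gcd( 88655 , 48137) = 1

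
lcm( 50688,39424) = 354816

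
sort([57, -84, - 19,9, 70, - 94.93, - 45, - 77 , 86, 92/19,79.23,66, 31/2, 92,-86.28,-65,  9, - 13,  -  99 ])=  [ - 99,-94.93,-86.28,-84,-77,-65, - 45, - 19, -13, 92/19,9,9,  31/2,57,66,70,  79.23, 86, 92 ] 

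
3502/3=3502/3 = 1167.33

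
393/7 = 393/7 = 56.14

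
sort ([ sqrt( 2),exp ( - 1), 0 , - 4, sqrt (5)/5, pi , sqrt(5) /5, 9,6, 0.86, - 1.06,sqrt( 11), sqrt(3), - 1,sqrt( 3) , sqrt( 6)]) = [ - 4,-1.06,  -  1, 0,exp(-1 ), sqrt(5) /5, sqrt (5) /5,  0.86,  sqrt( 2),sqrt( 3), sqrt (3), sqrt( 6),  pi, sqrt( 11 ),6,9 ] 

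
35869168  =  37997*944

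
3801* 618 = 2349018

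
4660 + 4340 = 9000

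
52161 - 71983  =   - 19822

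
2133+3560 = 5693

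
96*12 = 1152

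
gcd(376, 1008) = 8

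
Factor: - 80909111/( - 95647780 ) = 2^( - 2 )*5^( - 1 )*17^(  -  1 )*53^1 * 281317^( - 1 )*1526587^1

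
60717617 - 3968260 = 56749357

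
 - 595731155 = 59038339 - 654769494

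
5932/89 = 66 + 58/89  =  66.65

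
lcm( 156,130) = 780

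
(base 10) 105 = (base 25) 45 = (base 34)33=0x69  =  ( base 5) 410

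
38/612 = 19/306 = 0.06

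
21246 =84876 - 63630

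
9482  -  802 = 8680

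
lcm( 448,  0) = 0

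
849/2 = 849/2=424.50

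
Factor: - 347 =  - 347^1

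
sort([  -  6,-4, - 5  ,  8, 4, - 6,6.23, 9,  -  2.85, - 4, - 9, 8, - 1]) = [ - 9,-6, - 6, - 5, - 4 , - 4, - 2.85, - 1, 4, 6.23, 8,  8, 9 ] 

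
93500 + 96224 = 189724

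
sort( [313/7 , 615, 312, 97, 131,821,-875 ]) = [  -  875,313/7,97, 131, 312,  615, 821] 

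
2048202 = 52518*39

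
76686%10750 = 1436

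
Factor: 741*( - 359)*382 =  - 101619258 = - 2^1*3^1  *13^1*19^1*191^1*359^1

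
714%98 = 28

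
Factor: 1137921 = 3^1*379307^1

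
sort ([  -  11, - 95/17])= [-11, - 95/17] 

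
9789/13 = 753 = 753.00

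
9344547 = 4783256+4561291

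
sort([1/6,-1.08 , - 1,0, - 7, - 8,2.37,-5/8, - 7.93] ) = [ -8,-7.93,-7, - 1.08,- 1,-5/8,0,1/6, 2.37] 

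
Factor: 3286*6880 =22607680=2^6*5^1*31^1 * 43^1* 53^1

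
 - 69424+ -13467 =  - 82891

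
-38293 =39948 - 78241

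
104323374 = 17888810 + 86434564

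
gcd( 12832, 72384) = 32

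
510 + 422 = 932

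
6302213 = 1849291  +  4452922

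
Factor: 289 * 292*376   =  31729888 = 2^5*17^2*47^1*73^1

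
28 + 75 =103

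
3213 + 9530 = 12743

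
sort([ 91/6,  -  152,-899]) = [ - 899,-152 , 91/6 ]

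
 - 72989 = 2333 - 75322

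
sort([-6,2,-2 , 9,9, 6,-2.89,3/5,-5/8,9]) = [-6,-2.89,-2, - 5/8, 3/5,2 , 6, 9,9,9]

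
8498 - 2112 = 6386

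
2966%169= 93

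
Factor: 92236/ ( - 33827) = - 2^2* 23059^1*33827^( - 1)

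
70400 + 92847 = 163247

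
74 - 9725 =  - 9651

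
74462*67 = 4988954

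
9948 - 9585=363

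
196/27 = 196/27 = 7.26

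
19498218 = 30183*646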